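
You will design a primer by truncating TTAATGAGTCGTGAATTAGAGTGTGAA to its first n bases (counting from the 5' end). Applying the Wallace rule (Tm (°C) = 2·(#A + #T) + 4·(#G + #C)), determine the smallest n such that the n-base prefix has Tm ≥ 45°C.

n = 18

First 17 bases: TTAATGAGTCGTGAATT → Tm = 44°C (< 45°C)
First 18 bases: TTAATGAGTCGTGAATTA → Tm = 46°C (≥ 45°C)
Each additional base adds 2°C (A/T) or 4°C (G/C), so Tm is non-decreasing in n; n = 18 is the first length to reach 45°C.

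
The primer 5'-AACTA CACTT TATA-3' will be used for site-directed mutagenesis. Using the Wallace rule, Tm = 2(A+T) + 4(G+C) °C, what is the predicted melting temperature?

Counting bases: A=6, T=5, C=3, G=0
AT pairs contribute 11, GC pairs contribute 3.
Tm = 2(11) + 4(3) = 22 + 12 = 34°C

34°C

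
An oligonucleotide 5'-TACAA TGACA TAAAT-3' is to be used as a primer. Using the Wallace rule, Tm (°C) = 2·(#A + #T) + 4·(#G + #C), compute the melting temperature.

36°C

Counting bases: A=8, T=4, C=2, G=1
So N_AT = 12 and N_GC = 3.
Tm = 2×12 + 4×3 = 36°C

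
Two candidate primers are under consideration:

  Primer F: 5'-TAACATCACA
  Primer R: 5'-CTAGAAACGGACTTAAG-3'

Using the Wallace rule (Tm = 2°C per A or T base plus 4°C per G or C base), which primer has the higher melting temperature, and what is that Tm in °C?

Primer F: A+T=7, G+C=3 → Tm = 2(7)+4(3) = 26°C
Primer R: A+T=10, G+C=7 → Tm = 2(10)+4(7) = 48°C
26°C vs 48°C → primer R is higher.

Primer R, 48°C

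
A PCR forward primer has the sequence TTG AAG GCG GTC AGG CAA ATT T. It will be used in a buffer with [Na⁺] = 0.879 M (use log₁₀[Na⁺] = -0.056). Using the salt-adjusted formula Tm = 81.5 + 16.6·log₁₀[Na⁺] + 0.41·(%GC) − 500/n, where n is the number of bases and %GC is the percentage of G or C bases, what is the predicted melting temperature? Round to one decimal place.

76.5°C

Length n = 22. Scanning the sequence gives A=6, C=3, G=7, T=6.
G+C = 10, so %GC = 10/22 × 100 = 45.455%
Salt term: 16.6 × (-0.056) = -0.93
GC term: 0.41 × 45.455 = 18.637; length term: −500/22 = −22.727
Tm = 81.5 + (-0.93) + 18.637 − 22.727 = 76.48 → 76.5°C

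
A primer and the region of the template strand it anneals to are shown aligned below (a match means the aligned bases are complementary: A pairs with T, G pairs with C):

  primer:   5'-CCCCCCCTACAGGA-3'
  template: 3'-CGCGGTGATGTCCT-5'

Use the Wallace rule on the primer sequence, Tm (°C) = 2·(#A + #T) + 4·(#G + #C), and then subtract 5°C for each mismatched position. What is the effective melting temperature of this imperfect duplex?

Primer base counts: A=3, T=1, G=2, C=8 → A+T=4, G+C=10
Perfect-match Tm = 2(4) + 4(10) = 8 + 40 = 48°C
Mismatches (positions where the bases are not complementary): 3 (at positions 1, 3, 6)
Effective Tm = 48 − 3×5 = 48 − 15 = 33°C

33°C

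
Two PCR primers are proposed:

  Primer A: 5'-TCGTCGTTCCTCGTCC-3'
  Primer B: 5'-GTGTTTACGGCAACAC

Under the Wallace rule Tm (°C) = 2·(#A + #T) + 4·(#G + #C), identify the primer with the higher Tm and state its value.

Primer A: A+T=6, G+C=10 → Tm = 2(6)+4(10) = 52°C
Primer B: A+T=8, G+C=8 → Tm = 2(8)+4(8) = 48°C
52°C vs 48°C → primer A is higher.

Primer A, 52°C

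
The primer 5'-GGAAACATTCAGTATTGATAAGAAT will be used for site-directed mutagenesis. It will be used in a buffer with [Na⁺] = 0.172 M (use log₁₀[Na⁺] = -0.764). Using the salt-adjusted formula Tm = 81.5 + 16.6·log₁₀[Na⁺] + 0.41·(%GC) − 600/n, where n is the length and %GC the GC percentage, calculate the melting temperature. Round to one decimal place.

Length n = 25. T=7, G=5, C=2, A=11
G+C = 7, so %GC = 7/25 × 100 = 28%
Salt term: 16.6 × (-0.764) = -12.682
GC term: 0.41 × 28 = 11.48; length term: −600/25 = −24
Tm = 81.5 + (-12.682) + 11.48 − 24 = 56.298 → 56.3°C

56.3°C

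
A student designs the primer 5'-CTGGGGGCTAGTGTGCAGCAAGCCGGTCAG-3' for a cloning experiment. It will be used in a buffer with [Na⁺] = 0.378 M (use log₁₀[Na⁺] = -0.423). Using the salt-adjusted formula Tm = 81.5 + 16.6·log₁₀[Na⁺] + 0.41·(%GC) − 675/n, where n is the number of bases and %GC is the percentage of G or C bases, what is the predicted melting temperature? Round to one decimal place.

79.3°C

Length n = 30. T=5, G=13, C=7, A=5
G+C = 20, so %GC = 20/30 × 100 = 66.667%
Salt term: 16.6 × (-0.423) = -7.022
GC term: 0.41 × 66.667 = 27.333; length term: −675/30 = −22.5
Tm = 81.5 + (-7.022) + 27.333 − 22.5 = 79.311 → 79.3°C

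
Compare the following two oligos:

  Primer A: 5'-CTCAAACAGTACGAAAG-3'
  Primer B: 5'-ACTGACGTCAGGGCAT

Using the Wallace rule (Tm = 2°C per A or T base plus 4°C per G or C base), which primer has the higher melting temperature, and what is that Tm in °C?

Primer A: A+T=10, G+C=7 → Tm = 2(10)+4(7) = 48°C
Primer B: A+T=7, G+C=9 → Tm = 2(7)+4(9) = 50°C
48°C vs 50°C → primer B is higher.

Primer B, 50°C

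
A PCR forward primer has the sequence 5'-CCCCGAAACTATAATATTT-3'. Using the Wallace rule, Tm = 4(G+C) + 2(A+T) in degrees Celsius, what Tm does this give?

50°C

Scanning the sequence gives G=1, A=7, T=6, C=5.
AT pairs contribute 13, GC pairs contribute 6.
Tm = 2×13 + 4×6 = 50°C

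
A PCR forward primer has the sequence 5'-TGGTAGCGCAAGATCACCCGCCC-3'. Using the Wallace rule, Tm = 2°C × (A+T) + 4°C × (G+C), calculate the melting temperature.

76°C

Scanning the sequence gives T=3, A=5, C=9, G=6.
So N_AT = 8 and N_GC = 15.
Tm = 4·15 + 2·8 = 60 + 16 = 76°C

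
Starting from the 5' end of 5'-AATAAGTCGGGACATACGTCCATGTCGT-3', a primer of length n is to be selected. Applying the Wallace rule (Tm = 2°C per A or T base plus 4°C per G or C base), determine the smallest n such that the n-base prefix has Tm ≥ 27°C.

First 9 bases: AATAAGTCG → Tm = 24°C (< 27°C)
First 10 bases: AATAAGTCGG → Tm = 28°C (≥ 27°C)
Since every base adds ≥2°C, Tm only increases with n, so the threshold is first crossed at n = 10.

n = 10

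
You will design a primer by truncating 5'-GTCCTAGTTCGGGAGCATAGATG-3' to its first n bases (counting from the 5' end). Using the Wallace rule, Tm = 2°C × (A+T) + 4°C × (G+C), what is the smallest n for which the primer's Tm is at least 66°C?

First 21 bases: GTCCTAGTTCGGGAGCATAGA → Tm = 64°C (< 66°C)
First 22 bases: GTCCTAGTTCGGGAGCATAGAT → Tm = 66°C (≥ 66°C)
Since every base adds ≥2°C, Tm only increases with n, so the threshold is first crossed at n = 22.

n = 22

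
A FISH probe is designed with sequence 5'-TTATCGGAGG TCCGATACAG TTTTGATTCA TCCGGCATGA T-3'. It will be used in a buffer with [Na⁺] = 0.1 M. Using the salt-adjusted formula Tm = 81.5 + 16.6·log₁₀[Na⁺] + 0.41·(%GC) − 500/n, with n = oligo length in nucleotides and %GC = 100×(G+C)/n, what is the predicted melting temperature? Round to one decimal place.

70.7°C

Length n = 41. Scanning the sequence gives G=10, T=14, A=9, C=8.
G+C = 18, so %GC = 18/41 × 100 = 43.902%
Salt term: 16.6 × (-1) = -16.6
GC term: 0.41 × 43.902 = 18; length term: −500/41 = −12.195
Tm = 81.5 + (-16.6) + 18 − 12.195 = 70.705 → 70.7°C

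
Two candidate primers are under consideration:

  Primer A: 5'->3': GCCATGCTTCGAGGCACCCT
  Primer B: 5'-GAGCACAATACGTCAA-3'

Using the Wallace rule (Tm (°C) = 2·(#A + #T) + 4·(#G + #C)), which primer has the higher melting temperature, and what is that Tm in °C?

Primer A: A+T=7, G+C=13 → Tm = 2(7)+4(13) = 66°C
Primer B: A+T=9, G+C=7 → Tm = 2(9)+4(7) = 46°C
66°C vs 46°C → primer A is higher.

Primer A, 66°C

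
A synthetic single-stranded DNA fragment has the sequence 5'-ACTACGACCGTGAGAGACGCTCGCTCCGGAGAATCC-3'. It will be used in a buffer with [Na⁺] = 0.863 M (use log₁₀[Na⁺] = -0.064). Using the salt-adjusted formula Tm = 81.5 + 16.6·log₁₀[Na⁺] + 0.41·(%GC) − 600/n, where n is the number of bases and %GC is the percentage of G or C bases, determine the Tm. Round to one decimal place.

88.8°C

Length n = 36. Counting bases: T=5, G=10, A=9, C=12
G+C = 22, so %GC = 22/36 × 100 = 61.111%
Salt term: 16.6 × (-0.064) = -1.062
GC term: 0.41 × 61.111 = 25.056; length term: −600/36 = −16.667
Tm = 81.5 + (-1.062) + 25.056 − 16.667 = 88.827 → 88.8°C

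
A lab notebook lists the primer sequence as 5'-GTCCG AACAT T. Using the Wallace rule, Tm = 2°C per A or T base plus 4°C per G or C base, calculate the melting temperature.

32°C

C=3, G=2, A=3, T=3
AT pairs contribute 6, GC pairs contribute 5.
Tm = 2(6) + 4(5) = 12 + 20 = 32°C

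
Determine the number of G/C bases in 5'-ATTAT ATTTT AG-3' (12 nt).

Scanning the sequence gives C=0, A=4, G=1, T=7.
Total G or C: 1 + 0 = 1

1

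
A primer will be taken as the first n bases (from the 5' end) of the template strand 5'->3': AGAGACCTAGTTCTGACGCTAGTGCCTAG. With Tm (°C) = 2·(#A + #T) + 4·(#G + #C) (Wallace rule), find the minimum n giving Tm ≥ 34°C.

First 11 bases: AGAGACCTAGT → Tm = 32°C (< 34°C)
First 12 bases: AGAGACCTAGTT → Tm = 34°C (≥ 34°C)
Since every base adds ≥2°C, Tm only increases with n, so the threshold is first crossed at n = 12.

n = 12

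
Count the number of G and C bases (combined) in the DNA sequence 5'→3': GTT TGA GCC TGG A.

Counting bases: C=2, G=5, T=4, A=2
Total G or C: 5 + 2 = 7

7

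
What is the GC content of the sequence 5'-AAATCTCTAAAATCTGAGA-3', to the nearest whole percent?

Base counts: T=5, C=3, A=9, G=2
G+C = 2 + 3 = 5 out of 19 bases
%GC = 5/19 × 100 = 26.32% ≈ 26%

26%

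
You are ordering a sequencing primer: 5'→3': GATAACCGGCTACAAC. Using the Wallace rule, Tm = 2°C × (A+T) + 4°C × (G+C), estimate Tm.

Scanning the sequence gives C=5, T=2, G=3, A=6.
AT pairs contribute 8, GC pairs contribute 8.
Tm = 4·8 + 2·8 = 32 + 16 = 48°C

48°C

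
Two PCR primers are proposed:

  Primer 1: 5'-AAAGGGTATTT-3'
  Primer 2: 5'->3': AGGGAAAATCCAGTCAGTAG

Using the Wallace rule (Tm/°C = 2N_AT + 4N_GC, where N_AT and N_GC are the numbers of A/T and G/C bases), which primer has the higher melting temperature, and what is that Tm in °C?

Primer 2, 58°C

Primer 1: A+T=8, G+C=3 → Tm = 2(8)+4(3) = 28°C
Primer 2: A+T=11, G+C=9 → Tm = 2(11)+4(9) = 58°C
28°C vs 58°C → primer 2 is higher.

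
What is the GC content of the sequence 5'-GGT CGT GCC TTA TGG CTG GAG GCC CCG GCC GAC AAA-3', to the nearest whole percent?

Base counts: C=11, G=13, A=6, T=6
G+C = 13 + 11 = 24 out of 36 bases
%GC = 24/36 × 100 = 66.67% ≈ 67%

67%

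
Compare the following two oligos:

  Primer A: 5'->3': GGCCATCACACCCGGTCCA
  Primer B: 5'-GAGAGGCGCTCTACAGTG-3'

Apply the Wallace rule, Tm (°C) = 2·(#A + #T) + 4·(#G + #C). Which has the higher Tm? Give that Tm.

Primer A: A+T=6, G+C=13 → Tm = 2(6)+4(13) = 64°C
Primer B: A+T=7, G+C=11 → Tm = 2(7)+4(11) = 58°C
64°C vs 58°C → primer A is higher.

Primer A, 64°C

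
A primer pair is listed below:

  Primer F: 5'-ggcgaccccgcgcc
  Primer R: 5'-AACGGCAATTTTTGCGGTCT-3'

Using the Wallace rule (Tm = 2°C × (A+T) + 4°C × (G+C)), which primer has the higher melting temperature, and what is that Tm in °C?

Primer F: A+T=1, G+C=13 → Tm = 2(1)+4(13) = 54°C
Primer R: A+T=11, G+C=9 → Tm = 2(11)+4(9) = 58°C
54°C vs 58°C → primer R is higher.

Primer R, 58°C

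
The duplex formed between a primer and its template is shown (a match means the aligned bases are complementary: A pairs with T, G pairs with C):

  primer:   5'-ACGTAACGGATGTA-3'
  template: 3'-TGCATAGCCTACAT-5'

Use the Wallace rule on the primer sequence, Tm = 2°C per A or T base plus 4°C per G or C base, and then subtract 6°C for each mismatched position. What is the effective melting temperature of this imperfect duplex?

Primer base counts: A=5, T=3, G=4, C=2 → A+T=8, G+C=6
Perfect-match Tm = 2(8) + 4(6) = 16 + 24 = 40°C
Mismatches (positions where the bases are not complementary): 1 (at position 6)
Effective Tm = 40 − 1×6 = 40 − 6 = 34°C

34°C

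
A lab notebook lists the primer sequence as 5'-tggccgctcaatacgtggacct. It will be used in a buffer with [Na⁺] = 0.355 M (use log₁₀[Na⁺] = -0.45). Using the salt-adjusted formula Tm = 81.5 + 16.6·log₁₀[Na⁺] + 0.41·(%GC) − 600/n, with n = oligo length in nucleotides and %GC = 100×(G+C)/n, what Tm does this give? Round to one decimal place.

Length n = 22. Scanning the sequence gives G=6, C=7, A=4, T=5.
G+C = 13, so %GC = 13/22 × 100 = 59.091%
Salt term: 16.6 × (-0.45) = -7.47
GC term: 0.41 × 59.091 = 24.227; length term: −600/22 = −27.273
Tm = 81.5 + (-7.47) + 24.227 − 27.273 = 70.984 → 71.0°C

71.0°C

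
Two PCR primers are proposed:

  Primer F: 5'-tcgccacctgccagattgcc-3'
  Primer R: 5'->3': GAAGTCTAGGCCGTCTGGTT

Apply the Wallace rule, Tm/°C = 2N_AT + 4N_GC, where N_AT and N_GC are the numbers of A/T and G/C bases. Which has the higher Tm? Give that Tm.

Primer F, 66°C

Primer F: A+T=7, G+C=13 → Tm = 2(7)+4(13) = 66°C
Primer R: A+T=9, G+C=11 → Tm = 2(9)+4(11) = 62°C
66°C vs 62°C → primer F is higher.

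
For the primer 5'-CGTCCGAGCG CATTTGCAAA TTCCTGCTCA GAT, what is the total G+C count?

Counting bases: G=7, C=10, T=9, A=7
G+C = 7 + 10 = 17

17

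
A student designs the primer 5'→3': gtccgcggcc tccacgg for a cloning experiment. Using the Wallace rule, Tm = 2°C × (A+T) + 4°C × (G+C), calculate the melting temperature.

62°C

Scanning the sequence gives A=1, G=6, T=2, C=8.
AT pairs contribute 3, GC pairs contribute 14.
Tm = 4·14 + 2·3 = 56 + 6 = 62°C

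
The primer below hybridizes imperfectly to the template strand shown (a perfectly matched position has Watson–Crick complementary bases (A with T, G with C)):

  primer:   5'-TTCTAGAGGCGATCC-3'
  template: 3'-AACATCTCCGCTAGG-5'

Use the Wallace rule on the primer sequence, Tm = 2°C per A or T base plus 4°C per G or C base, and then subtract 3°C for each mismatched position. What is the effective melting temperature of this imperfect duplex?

43°C

Primer base counts: A=3, T=4, G=4, C=4 → A+T=7, G+C=8
Perfect-match Tm = 2(7) + 4(8) = 14 + 32 = 46°C
Mismatches (positions where the bases are not complementary): 1 (at position 3)
Effective Tm = 46 − 1×3 = 46 − 3 = 43°C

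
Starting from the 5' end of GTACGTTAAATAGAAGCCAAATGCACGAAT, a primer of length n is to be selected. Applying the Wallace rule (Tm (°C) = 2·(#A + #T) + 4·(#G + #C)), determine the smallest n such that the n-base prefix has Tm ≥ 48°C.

First 17 bases: GTACGTTAAATAGAAGC → Tm = 46°C (< 48°C)
First 18 bases: GTACGTTAAATAGAAGCC → Tm = 50°C (≥ 48°C)
Since every base adds ≥2°C, Tm only increases with n, so the threshold is first crossed at n = 18.

n = 18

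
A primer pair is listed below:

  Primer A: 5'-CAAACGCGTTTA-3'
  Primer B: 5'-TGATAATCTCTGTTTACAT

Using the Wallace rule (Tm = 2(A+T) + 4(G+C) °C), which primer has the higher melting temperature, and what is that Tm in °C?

Primer A: A+T=7, G+C=5 → Tm = 2(7)+4(5) = 34°C
Primer B: A+T=14, G+C=5 → Tm = 2(14)+4(5) = 48°C
34°C vs 48°C → primer B is higher.

Primer B, 48°C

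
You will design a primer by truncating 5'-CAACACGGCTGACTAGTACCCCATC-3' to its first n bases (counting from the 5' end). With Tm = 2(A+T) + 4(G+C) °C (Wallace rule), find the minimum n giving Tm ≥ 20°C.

n = 7

First 6 bases: CAACAC → Tm = 18°C (< 20°C)
First 7 bases: CAACACG → Tm = 22°C (≥ 20°C)
Each additional base adds 2°C (A/T) or 4°C (G/C), so Tm is non-decreasing in n; n = 7 is the first length to reach 20°C.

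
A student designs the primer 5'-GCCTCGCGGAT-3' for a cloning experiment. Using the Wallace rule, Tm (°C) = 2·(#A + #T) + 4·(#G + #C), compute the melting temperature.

Base counts: T=2, G=4, A=1, C=4
A+T = 3, G+C = 8
Tm = 2(3) + 4(8) = 6 + 32 = 38°C

38°C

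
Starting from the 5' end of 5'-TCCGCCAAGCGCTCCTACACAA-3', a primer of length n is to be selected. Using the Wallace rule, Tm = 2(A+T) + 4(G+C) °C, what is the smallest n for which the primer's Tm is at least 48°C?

n = 14

First 13 bases: TCCGCCAAGCGCT → Tm = 44°C (< 48°C)
First 14 bases: TCCGCCAAGCGCTC → Tm = 48°C (≥ 48°C)
Each additional base adds 2°C (A/T) or 4°C (G/C), so Tm is non-decreasing in n; n = 14 is the first length to reach 48°C.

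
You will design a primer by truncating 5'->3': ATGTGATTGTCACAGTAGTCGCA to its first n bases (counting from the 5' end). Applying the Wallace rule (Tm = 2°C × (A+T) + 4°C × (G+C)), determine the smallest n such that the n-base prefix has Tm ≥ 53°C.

First 19 bases: ATGTGATTGTCACAGTAGT → Tm = 52°C (< 53°C)
First 20 bases: ATGTGATTGTCACAGTAGTC → Tm = 56°C (≥ 53°C)
Since every base adds ≥2°C, Tm only increases with n, so the threshold is first crossed at n = 20.

n = 20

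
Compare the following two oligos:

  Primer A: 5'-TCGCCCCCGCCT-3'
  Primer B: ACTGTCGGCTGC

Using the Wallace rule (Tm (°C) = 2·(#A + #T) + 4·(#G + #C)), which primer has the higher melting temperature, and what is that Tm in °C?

Primer A: A+T=2, G+C=10 → Tm = 2(2)+4(10) = 44°C
Primer B: A+T=4, G+C=8 → Tm = 2(4)+4(8) = 40°C
44°C vs 40°C → primer A is higher.

Primer A, 44°C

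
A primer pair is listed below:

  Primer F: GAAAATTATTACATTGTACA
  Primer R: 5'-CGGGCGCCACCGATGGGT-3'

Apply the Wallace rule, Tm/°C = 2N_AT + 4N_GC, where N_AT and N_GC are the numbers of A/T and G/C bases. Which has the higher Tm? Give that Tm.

Primer F: A+T=16, G+C=4 → Tm = 2(16)+4(4) = 48°C
Primer R: A+T=4, G+C=14 → Tm = 2(4)+4(14) = 64°C
48°C vs 64°C → primer R is higher.

Primer R, 64°C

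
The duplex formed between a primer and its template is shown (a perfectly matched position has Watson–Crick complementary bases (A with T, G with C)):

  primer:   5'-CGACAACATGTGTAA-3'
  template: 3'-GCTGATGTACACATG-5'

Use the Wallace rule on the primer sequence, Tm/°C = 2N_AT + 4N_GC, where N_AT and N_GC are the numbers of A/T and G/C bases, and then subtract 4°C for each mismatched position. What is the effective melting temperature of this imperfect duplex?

Primer base counts: A=6, T=3, G=3, C=3 → A+T=9, G+C=6
Perfect-match Tm = 2(9) + 4(6) = 18 + 24 = 42°C
Mismatches (positions where the bases are not complementary): 2 (at positions 5, 15)
Effective Tm = 42 − 2×4 = 42 − 8 = 34°C

34°C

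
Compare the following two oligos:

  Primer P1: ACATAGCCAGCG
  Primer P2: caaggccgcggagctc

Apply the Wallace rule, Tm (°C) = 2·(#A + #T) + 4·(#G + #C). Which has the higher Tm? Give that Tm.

Primer P2, 56°C

Primer P1: A+T=5, G+C=7 → Tm = 2(5)+4(7) = 38°C
Primer P2: A+T=4, G+C=12 → Tm = 2(4)+4(12) = 56°C
38°C vs 56°C → primer P2 is higher.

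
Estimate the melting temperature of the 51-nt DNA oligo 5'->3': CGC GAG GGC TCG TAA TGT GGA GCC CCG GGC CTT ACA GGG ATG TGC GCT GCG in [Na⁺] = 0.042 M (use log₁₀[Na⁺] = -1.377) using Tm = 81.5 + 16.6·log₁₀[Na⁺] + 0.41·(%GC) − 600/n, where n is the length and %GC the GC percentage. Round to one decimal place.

Length n = 51. Counting bases: T=9, C=14, G=21, A=7
G+C = 35, so %GC = 35/51 × 100 = 68.627%
Salt term: 16.6 × (-1.377) = -22.858
GC term: 0.41 × 68.627 = 28.137; length term: −600/51 = −11.765
Tm = 81.5 + (-22.858) + 28.137 − 11.765 = 75.014 → 75.0°C

75.0°C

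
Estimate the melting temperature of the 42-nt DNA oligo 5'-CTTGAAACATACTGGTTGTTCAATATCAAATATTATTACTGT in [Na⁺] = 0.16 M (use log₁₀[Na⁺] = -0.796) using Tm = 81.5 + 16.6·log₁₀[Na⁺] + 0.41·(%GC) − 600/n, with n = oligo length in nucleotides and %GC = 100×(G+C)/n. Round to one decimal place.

64.7°C

Length n = 42. Counting bases: G=5, C=6, T=17, A=14
G+C = 11, so %GC = 11/42 × 100 = 26.19%
Salt term: 16.6 × (-0.796) = -13.214
GC term: 0.41 × 26.19 = 10.738; length term: −600/42 = −14.286
Tm = 81.5 + (-13.214) + 10.738 − 14.286 = 64.738 → 64.7°C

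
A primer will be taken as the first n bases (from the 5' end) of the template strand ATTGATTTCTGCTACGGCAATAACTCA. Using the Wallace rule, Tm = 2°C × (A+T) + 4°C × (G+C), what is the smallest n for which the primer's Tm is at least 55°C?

First 19 bases: ATTGATTTCTGCTACGGCA → Tm = 54°C (< 55°C)
First 20 bases: ATTGATTTCTGCTACGGCAA → Tm = 56°C (≥ 55°C)
Since every base adds ≥2°C, Tm only increases with n, so the threshold is first crossed at n = 20.

n = 20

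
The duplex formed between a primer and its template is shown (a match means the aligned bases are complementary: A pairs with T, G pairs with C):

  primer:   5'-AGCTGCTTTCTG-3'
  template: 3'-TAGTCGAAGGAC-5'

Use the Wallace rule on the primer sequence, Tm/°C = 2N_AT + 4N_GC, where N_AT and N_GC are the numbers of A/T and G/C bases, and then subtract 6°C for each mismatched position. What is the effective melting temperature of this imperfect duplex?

Primer base counts: A=1, T=5, G=3, C=3 → A+T=6, G+C=6
Perfect-match Tm = 2(6) + 4(6) = 12 + 24 = 36°C
Mismatches (positions where the bases are not complementary): 3 (at positions 2, 4, 9)
Effective Tm = 36 − 3×6 = 36 − 18 = 18°C

18°C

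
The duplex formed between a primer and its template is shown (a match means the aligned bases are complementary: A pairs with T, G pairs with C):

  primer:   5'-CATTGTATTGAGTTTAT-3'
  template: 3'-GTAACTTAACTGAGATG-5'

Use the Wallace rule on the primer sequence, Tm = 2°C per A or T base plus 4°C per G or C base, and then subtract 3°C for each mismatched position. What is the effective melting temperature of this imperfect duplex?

30°C

Primer base counts: A=4, T=9, G=3, C=1 → A+T=13, G+C=4
Perfect-match Tm = 2(13) + 4(4) = 26 + 16 = 42°C
Mismatches (positions where the bases are not complementary): 4 (at positions 6, 12, 14, 17)
Effective Tm = 42 − 4×3 = 42 − 12 = 30°C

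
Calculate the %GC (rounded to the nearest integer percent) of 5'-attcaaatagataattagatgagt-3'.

21%

Counting bases: T=8, C=1, A=11, G=4
G+C = 4 + 1 = 5 out of 24 bases
%GC = 5/24 × 100 = 20.83% ≈ 21%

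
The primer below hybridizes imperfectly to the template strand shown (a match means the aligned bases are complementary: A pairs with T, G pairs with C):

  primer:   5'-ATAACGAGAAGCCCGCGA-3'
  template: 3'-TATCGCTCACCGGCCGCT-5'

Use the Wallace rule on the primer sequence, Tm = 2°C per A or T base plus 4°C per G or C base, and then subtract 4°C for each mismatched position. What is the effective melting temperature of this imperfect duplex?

Primer base counts: A=7, T=1, G=5, C=5 → A+T=8, G+C=10
Perfect-match Tm = 2(8) + 4(10) = 16 + 40 = 56°C
Mismatches (positions where the bases are not complementary): 4 (at positions 4, 9, 10, 14)
Effective Tm = 56 − 4×4 = 56 − 16 = 40°C

40°C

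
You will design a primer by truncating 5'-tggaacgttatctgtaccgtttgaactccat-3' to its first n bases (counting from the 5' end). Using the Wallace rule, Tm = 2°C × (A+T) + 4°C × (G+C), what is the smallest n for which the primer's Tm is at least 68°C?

n = 24

First 23 bases: TGGAACGTTATCTGTACCGTTTG → Tm = 66°C (< 68°C)
First 24 bases: TGGAACGTTATCTGTACCGTTTGA → Tm = 68°C (≥ 68°C)
Since every base adds ≥2°C, Tm only increases with n, so the threshold is first crossed at n = 24.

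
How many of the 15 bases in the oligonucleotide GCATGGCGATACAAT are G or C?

Base counts: T=3, A=5, G=4, C=3
G+C = 4 + 3 = 7

7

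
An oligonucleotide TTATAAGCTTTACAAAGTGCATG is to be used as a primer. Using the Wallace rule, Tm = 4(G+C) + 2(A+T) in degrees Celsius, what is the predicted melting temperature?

Scanning the sequence gives T=8, C=3, A=8, G=4.
AT pairs contribute 16, GC pairs contribute 7.
Tm = 2×16 + 4×7 = 60°C

60°C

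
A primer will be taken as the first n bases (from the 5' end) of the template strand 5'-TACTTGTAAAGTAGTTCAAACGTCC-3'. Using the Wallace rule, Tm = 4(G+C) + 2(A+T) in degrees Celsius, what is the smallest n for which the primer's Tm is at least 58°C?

n = 22

First 21 bases: TACTTGTAAAGTAGTTCAAAC → Tm = 54°C (< 58°C)
First 22 bases: TACTTGTAAAGTAGTTCAAACG → Tm = 58°C (≥ 58°C)
Since every base adds ≥2°C, Tm only increases with n, so the threshold is first crossed at n = 22.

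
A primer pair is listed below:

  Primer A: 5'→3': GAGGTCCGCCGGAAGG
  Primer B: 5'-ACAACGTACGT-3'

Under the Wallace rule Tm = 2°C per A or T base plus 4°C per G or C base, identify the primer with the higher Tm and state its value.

Primer A: A+T=4, G+C=12 → Tm = 2(4)+4(12) = 56°C
Primer B: A+T=6, G+C=5 → Tm = 2(6)+4(5) = 32°C
56°C vs 32°C → primer A is higher.

Primer A, 56°C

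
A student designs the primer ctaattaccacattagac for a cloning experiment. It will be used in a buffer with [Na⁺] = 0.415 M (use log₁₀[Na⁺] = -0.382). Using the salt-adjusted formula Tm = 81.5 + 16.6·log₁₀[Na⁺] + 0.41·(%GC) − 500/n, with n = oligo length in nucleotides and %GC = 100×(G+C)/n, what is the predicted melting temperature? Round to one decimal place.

Length n = 18. A=7, C=5, T=5, G=1
G+C = 6, so %GC = 6/18 × 100 = 33.333%
Salt term: 16.6 × (-0.382) = -6.341
GC term: 0.41 × 33.333 = 13.667; length term: −500/18 = −27.778
Tm = 81.5 + (-6.341) + 13.667 − 27.778 = 61.048 → 61.0°C

61.0°C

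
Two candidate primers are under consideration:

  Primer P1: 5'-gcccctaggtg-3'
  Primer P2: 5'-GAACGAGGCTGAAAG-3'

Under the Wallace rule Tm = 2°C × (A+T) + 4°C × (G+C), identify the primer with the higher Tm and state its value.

Primer P1: A+T=3, G+C=8 → Tm = 2(3)+4(8) = 38°C
Primer P2: A+T=7, G+C=8 → Tm = 2(7)+4(8) = 46°C
38°C vs 46°C → primer P2 is higher.

Primer P2, 46°C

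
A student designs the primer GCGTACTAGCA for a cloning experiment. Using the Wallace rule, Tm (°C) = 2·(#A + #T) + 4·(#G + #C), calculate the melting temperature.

34°C

A=3, C=3, G=3, T=2
AT pairs contribute 5, GC pairs contribute 6.
Tm = 2(5) + 4(6) = 10 + 24 = 34°C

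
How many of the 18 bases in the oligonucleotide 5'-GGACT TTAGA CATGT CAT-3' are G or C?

A=5, T=6, G=4, C=3
Total G or C: 4 + 3 = 7

7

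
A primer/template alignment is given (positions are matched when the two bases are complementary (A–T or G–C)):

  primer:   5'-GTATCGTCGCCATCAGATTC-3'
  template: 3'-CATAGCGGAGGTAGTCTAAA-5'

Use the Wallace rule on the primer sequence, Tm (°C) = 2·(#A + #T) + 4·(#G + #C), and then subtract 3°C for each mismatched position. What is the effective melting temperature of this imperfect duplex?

51°C

Primer base counts: A=4, T=6, G=4, C=6 → A+T=10, G+C=10
Perfect-match Tm = 2(10) + 4(10) = 20 + 40 = 60°C
Mismatches (positions where the bases are not complementary): 3 (at positions 7, 9, 20)
Effective Tm = 60 − 3×3 = 60 − 9 = 51°C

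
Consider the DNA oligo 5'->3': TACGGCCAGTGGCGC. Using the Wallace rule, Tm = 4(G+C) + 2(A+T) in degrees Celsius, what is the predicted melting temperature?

52°C

T=2, A=2, C=5, G=6
A+T = 4, G+C = 11
Tm = 2(4) + 4(11) = 8 + 44 = 52°C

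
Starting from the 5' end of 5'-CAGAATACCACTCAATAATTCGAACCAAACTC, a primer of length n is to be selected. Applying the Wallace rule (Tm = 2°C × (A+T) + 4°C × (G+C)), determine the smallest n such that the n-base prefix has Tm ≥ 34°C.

First 11 bases: CAGAATACCAC → Tm = 32°C (< 34°C)
First 12 bases: CAGAATACCACT → Tm = 34°C (≥ 34°C)
Since every base adds ≥2°C, Tm only increases with n, so the threshold is first crossed at n = 12.

n = 12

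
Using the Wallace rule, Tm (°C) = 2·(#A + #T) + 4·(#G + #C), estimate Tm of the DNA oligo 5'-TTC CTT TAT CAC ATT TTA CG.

C=5, A=4, T=10, G=1
A+T = 14, G+C = 6
Tm = 2×14 + 4×6 = 52°C

52°C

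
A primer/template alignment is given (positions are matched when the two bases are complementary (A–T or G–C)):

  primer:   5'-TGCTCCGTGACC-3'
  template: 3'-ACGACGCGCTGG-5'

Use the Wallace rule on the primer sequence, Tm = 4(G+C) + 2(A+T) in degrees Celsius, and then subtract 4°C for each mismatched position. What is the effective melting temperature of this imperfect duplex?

32°C

Primer base counts: A=1, T=3, G=3, C=5 → A+T=4, G+C=8
Perfect-match Tm = 2(4) + 4(8) = 8 + 32 = 40°C
Mismatches (positions where the bases are not complementary): 2 (at positions 5, 8)
Effective Tm = 40 − 2×4 = 40 − 8 = 32°C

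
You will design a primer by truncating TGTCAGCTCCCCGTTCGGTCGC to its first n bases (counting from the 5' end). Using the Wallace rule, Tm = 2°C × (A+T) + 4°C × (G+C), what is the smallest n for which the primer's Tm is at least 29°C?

First 9 bases: TGTCAGCTC → Tm = 28°C (< 29°C)
First 10 bases: TGTCAGCTCC → Tm = 32°C (≥ 29°C)
Since every base adds ≥2°C, Tm only increases with n, so the threshold is first crossed at n = 10.

n = 10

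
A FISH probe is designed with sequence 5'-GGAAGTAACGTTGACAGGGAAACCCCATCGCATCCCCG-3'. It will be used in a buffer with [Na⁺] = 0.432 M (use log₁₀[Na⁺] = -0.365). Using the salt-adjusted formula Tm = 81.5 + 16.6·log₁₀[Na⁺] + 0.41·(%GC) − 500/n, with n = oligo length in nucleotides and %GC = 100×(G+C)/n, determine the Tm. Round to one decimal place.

Length n = 38. C=12, T=5, A=11, G=10
G+C = 22, so %GC = 22/38 × 100 = 57.895%
Salt term: 16.6 × (-0.365) = -6.059
GC term: 0.41 × 57.895 = 23.737; length term: −500/38 = −13.158
Tm = 81.5 + (-6.059) + 23.737 − 13.158 = 86.02 → 86.0°C

86.0°C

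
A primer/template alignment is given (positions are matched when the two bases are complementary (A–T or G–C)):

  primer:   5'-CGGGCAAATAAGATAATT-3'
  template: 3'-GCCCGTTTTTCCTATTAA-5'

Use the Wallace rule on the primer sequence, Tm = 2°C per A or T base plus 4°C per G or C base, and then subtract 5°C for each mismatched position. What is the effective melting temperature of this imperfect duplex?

Primer base counts: A=8, T=4, G=4, C=2 → A+T=12, G+C=6
Perfect-match Tm = 2(12) + 4(6) = 24 + 24 = 48°C
Mismatches (positions where the bases are not complementary): 2 (at positions 9, 11)
Effective Tm = 48 − 2×5 = 48 − 10 = 38°C

38°C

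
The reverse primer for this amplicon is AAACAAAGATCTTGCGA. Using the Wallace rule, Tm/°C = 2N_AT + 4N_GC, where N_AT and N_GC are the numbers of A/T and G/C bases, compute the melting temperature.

46°C

Base counts: T=3, C=3, A=8, G=3
A+T = 11, G+C = 6
Tm = 4·6 + 2·11 = 24 + 22 = 46°C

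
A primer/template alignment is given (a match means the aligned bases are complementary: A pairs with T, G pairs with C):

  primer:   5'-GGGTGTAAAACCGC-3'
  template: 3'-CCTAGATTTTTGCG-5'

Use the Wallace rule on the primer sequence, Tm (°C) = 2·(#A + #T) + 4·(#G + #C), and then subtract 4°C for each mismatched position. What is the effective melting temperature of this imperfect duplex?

32°C

Primer base counts: A=4, T=2, G=5, C=3 → A+T=6, G+C=8
Perfect-match Tm = 2(6) + 4(8) = 12 + 32 = 44°C
Mismatches (positions where the bases are not complementary): 3 (at positions 3, 5, 11)
Effective Tm = 44 − 3×4 = 44 − 12 = 32°C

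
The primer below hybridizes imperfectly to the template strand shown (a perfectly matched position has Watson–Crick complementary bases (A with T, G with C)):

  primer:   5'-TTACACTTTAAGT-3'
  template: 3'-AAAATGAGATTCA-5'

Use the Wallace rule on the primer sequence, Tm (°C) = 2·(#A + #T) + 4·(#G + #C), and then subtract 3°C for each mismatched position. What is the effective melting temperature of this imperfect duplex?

23°C

Primer base counts: A=4, T=6, G=1, C=2 → A+T=10, G+C=3
Perfect-match Tm = 2(10) + 4(3) = 20 + 12 = 32°C
Mismatches (positions where the bases are not complementary): 3 (at positions 3, 4, 8)
Effective Tm = 32 − 3×3 = 32 − 9 = 23°C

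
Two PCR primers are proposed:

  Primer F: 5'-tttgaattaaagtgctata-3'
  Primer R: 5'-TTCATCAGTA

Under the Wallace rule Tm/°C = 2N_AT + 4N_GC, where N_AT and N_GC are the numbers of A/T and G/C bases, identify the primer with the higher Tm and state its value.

Primer F, 46°C

Primer F: A+T=15, G+C=4 → Tm = 2(15)+4(4) = 46°C
Primer R: A+T=7, G+C=3 → Tm = 2(7)+4(3) = 26°C
46°C vs 26°C → primer F is higher.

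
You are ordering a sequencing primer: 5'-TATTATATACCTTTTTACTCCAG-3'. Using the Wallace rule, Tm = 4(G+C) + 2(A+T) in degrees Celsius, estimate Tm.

58°C

Counting bases: T=11, G=1, C=5, A=6
A+T = 17, G+C = 6
Tm = 2(17) + 4(6) = 34 + 24 = 58°C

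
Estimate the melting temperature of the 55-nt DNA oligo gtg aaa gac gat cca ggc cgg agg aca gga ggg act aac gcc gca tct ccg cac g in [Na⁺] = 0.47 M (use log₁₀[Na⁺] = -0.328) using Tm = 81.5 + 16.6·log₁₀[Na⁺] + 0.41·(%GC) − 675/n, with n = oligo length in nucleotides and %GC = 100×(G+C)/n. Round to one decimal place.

89.9°C

Length n = 55. Base counts: T=5, G=19, A=15, C=16
G+C = 35, so %GC = 35/55 × 100 = 63.636%
Salt term: 16.6 × (-0.328) = -5.445
GC term: 0.41 × 63.636 = 26.091; length term: −675/55 = −12.273
Tm = 81.5 + (-5.445) + 26.091 − 12.273 = 89.873 → 89.9°C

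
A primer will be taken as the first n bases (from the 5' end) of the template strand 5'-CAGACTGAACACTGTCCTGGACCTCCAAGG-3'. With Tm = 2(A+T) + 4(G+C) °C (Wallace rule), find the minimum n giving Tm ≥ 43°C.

First 14 bases: CAGACTGAACACTG → Tm = 42°C (< 43°C)
First 15 bases: CAGACTGAACACTGT → Tm = 44°C (≥ 43°C)
Since every base adds ≥2°C, Tm only increases with n, so the threshold is first crossed at n = 15.

n = 15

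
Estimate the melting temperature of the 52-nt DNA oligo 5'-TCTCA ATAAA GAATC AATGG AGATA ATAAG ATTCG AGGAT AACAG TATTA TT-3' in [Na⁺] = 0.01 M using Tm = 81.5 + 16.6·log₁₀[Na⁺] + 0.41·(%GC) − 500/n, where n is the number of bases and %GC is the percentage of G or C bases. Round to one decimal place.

49.7°C

Length n = 52. Scanning the sequence gives A=23, G=9, C=5, T=15.
G+C = 14, so %GC = 14/52 × 100 = 26.923%
Salt term: 16.6 × (-2) = -33.2
GC term: 0.41 × 26.923 = 11.038; length term: −500/52 = −9.615
Tm = 81.5 + (-33.2) + 11.038 − 9.615 = 49.723 → 49.7°C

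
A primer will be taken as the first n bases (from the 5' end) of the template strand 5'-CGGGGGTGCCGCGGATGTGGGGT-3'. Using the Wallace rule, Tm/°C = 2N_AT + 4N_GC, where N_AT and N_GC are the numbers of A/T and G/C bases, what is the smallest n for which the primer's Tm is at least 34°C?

n = 9

First 8 bases: CGGGGGTG → Tm = 30°C (< 34°C)
First 9 bases: CGGGGGTGC → Tm = 34°C (≥ 34°C)
Since every base adds ≥2°C, Tm only increases with n, so the threshold is first crossed at n = 9.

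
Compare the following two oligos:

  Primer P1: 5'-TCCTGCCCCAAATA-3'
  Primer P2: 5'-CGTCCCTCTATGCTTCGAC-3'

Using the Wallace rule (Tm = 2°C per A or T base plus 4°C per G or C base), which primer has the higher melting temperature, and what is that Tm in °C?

Primer P1: A+T=7, G+C=7 → Tm = 2(7)+4(7) = 42°C
Primer P2: A+T=8, G+C=11 → Tm = 2(8)+4(11) = 60°C
42°C vs 60°C → primer P2 is higher.

Primer P2, 60°C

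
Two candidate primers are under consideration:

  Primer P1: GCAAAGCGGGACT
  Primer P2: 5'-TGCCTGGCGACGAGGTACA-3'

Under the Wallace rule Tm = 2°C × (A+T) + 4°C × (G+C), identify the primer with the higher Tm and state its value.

Primer P2, 62°C

Primer P1: A+T=5, G+C=8 → Tm = 2(5)+4(8) = 42°C
Primer P2: A+T=7, G+C=12 → Tm = 2(7)+4(12) = 62°C
42°C vs 62°C → primer P2 is higher.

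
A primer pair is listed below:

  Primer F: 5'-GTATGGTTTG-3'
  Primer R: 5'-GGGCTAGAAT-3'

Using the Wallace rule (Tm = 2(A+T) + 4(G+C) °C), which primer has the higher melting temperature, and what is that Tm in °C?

Primer F: A+T=6, G+C=4 → Tm = 2(6)+4(4) = 28°C
Primer R: A+T=5, G+C=5 → Tm = 2(5)+4(5) = 30°C
28°C vs 30°C → primer R is higher.

Primer R, 30°C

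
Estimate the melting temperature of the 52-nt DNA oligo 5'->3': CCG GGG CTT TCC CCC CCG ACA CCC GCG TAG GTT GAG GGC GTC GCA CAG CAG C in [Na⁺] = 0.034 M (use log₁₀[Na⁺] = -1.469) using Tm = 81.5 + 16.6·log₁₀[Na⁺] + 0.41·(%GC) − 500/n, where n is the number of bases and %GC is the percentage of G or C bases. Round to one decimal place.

Length n = 52. A=7, C=21, G=17, T=7
G+C = 38, so %GC = 38/52 × 100 = 73.077%
Salt term: 16.6 × (-1.469) = -24.385
GC term: 0.41 × 73.077 = 29.962; length term: −500/52 = −9.615
Tm = 81.5 + (-24.385) + 29.962 − 9.615 = 77.462 → 77.5°C

77.5°C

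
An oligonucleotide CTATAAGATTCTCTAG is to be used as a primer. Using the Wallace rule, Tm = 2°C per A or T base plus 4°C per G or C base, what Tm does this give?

Base counts: A=5, T=6, G=2, C=3
AT pairs contribute 11, GC pairs contribute 5.
Tm = 2(11) + 4(5) = 22 + 20 = 42°C

42°C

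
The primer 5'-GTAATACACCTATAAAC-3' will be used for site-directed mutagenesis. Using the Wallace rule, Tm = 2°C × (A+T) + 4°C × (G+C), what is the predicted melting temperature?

44°C

Counting bases: C=4, G=1, T=4, A=8
So N_AT = 12 and N_GC = 5.
Tm = 2×12 + 4×5 = 44°C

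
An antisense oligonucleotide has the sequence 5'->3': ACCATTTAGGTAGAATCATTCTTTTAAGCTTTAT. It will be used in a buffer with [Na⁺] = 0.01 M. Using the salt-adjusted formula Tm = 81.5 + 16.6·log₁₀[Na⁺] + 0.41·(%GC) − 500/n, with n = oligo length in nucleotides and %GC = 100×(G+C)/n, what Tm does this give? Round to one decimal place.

44.4°C

Length n = 34. Base counts: A=10, C=5, T=15, G=4
G+C = 9, so %GC = 9/34 × 100 = 26.471%
Salt term: 16.6 × (-2) = -33.2
GC term: 0.41 × 26.471 = 10.853; length term: −500/34 = −14.706
Tm = 81.5 + (-33.2) + 10.853 − 14.706 = 44.447 → 44.4°C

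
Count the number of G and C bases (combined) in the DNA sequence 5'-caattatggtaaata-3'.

3

Base counts: C=1, G=2, T=5, A=7
G+C = 2 + 1 = 3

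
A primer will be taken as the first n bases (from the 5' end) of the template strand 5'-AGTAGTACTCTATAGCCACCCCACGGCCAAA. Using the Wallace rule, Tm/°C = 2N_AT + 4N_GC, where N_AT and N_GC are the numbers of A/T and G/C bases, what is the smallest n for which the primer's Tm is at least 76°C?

First 24 bases: AGTAGTACTCTATAGCCACCCCAC → Tm = 72°C (< 76°C)
First 25 bases: AGTAGTACTCTATAGCCACCCCACG → Tm = 76°C (≥ 76°C)
Each additional base adds 2°C (A/T) or 4°C (G/C), so Tm is non-decreasing in n; n = 25 is the first length to reach 76°C.

n = 25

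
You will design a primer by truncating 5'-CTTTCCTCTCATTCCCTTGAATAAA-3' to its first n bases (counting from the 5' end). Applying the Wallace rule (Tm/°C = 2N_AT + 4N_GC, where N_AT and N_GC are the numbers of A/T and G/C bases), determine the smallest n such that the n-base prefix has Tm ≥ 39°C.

First 13 bases: CTTTCCTCTCATT → Tm = 36°C (< 39°C)
First 14 bases: CTTTCCTCTCATTC → Tm = 40°C (≥ 39°C)
Each additional base adds 2°C (A/T) or 4°C (G/C), so Tm is non-decreasing in n; n = 14 is the first length to reach 39°C.

n = 14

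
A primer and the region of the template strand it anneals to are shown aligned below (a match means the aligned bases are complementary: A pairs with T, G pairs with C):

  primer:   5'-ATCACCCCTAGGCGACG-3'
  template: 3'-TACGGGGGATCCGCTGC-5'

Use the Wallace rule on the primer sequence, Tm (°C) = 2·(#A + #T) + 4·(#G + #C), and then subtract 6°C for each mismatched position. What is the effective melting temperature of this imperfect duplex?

Primer base counts: A=4, T=2, G=4, C=7 → A+T=6, G+C=11
Perfect-match Tm = 2(6) + 4(11) = 12 + 44 = 56°C
Mismatches (positions where the bases are not complementary): 2 (at positions 3, 4)
Effective Tm = 56 − 2×6 = 56 − 12 = 44°C

44°C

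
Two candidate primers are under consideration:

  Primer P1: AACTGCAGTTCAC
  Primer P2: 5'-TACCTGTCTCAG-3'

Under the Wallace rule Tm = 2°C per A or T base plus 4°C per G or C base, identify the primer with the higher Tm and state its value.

Primer P1, 38°C

Primer P1: A+T=7, G+C=6 → Tm = 2(7)+4(6) = 38°C
Primer P2: A+T=6, G+C=6 → Tm = 2(6)+4(6) = 36°C
38°C vs 36°C → primer P1 is higher.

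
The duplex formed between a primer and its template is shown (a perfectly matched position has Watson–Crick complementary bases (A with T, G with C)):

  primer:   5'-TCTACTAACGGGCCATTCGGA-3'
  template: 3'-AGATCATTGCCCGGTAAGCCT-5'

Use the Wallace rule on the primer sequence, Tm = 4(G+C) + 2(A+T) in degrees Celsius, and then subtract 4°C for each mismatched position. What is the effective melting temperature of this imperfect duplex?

Primer base counts: A=5, T=5, G=5, C=6 → A+T=10, G+C=11
Perfect-match Tm = 2(10) + 4(11) = 20 + 44 = 64°C
Mismatches (positions where the bases are not complementary): 1 (at position 5)
Effective Tm = 64 − 1×4 = 64 − 4 = 60°C

60°C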